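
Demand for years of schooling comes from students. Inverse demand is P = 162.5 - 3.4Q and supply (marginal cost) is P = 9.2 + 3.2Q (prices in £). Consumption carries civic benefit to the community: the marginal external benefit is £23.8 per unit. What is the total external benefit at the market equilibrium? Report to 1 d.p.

£552.8

Market equilibrium (private): 9.2 + 3.2Q = 162.5 - 3.4Q → Q_m = 23.2273.
Total external benefit = MEB × Q_m = 23.8 × 23.2273 = 552.8097.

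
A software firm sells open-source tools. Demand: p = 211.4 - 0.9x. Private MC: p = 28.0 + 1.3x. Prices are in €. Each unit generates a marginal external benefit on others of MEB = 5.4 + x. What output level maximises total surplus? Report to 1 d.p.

Social marginal cost = private MC − MEB = 22.6 + 0.3x.
Set SMC = demand: 22.6 + 0.3x = 211.4 - 0.9x → x* = 157.3333.

x* = 157.3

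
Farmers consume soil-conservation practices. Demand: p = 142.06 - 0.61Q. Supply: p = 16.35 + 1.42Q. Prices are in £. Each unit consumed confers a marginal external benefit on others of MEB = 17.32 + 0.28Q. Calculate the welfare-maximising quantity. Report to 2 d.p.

Q* = 81.73

Social marginal benefit = demand + MEB = 159.38 - 0.33Q.
Set SMB = MC: 159.38 - 0.33Q = 16.35 + 1.42Q → Q* = 81.7314.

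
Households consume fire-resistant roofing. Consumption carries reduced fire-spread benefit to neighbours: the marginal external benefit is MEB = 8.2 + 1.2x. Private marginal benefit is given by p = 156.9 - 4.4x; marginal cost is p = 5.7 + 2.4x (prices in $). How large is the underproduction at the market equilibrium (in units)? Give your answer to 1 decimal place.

Market equilibrium (private): 5.7 + 2.4x = 156.9 - 4.4x → x_m = 22.2353.
Social marginal benefit = demand + MEB = 165.1 - 3.2x.
Set SMB = MC: 165.1 - 3.2x = 5.7 + 2.4x → x* = 28.4643.
Gap = |22.2353 − 28.4643| = 6.2290.

6.2 units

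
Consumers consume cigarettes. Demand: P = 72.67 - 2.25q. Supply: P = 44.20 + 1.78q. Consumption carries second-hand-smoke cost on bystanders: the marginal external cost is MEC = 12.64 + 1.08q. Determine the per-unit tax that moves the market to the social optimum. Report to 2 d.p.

Social marginal benefit = demand − MEC = 60.03 - 3.33q.
Set SMB = MC: 60.03 - 3.33q = 44.20 + 1.78q → q* = 3.0978.
The Pigouvian tax equals MEC at q*: 12.64 + 1.08×3.0978 = 15.9856.

tax = 15.99 per unit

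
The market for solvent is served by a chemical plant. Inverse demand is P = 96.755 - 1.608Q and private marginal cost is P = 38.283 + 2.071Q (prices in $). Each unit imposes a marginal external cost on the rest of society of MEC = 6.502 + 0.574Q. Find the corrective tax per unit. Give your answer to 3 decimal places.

tax = $13.516 per unit

Social marginal cost = private MC + MEC = 44.785 + 2.645Q.
Set SMC = demand: 44.785 + 2.645Q = 96.755 - 1.608Q → Q* = 12.2196.
The Pigouvian tax equals MEC at Q*: 6.502 + 0.574×12.2196 = 13.5161.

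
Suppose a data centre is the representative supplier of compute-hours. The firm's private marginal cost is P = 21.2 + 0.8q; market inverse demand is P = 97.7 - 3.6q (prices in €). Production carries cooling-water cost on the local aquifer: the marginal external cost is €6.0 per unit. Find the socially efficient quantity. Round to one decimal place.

q* = 16.0

Social marginal cost = private MC + MEC = 27.2 + 0.8q.
Set SMC = demand: 27.2 + 0.8q = 97.7 - 3.6q → q* = 16.0227.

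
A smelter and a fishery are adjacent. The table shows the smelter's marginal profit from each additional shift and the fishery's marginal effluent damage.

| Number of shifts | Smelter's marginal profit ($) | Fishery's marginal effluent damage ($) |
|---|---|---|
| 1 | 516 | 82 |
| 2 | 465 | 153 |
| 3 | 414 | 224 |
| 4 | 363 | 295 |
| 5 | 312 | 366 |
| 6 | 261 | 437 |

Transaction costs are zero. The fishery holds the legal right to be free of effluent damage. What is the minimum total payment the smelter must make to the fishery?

Efficient level: marginal profit ≥ marginal effluent damage through level 4, so k* = 4.
With the fishery holding the right, the smelter must at least compensate total damage at k*: 82 + 153 + 224 + 295 = 754.

$754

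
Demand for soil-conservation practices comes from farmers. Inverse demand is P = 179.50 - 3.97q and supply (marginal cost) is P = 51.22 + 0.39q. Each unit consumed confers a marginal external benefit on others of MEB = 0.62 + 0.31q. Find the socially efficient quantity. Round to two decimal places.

Social marginal benefit = demand + MEB = 180.12 - 3.66q.
Set SMB = MC: 180.12 - 3.66q = 51.22 + 0.39q → q* = 31.8272.

q* = 31.83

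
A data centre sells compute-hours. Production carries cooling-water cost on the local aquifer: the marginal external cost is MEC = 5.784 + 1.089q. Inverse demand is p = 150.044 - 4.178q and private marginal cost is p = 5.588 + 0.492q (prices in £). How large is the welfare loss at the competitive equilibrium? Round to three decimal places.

DWL = £135.255

Market equilibrium (private): 5.588 + 0.492q = 150.044 - 4.178q → q_m = 30.9328.
Social marginal cost = private MC + MEC = 11.372 + 1.581q.
Set SMC = demand: 11.372 + 1.581q = 150.044 - 4.178q → q* = 24.0792.
Between q* and q_m the wedge SMC − demand runs linearly from 0 to MEC(q_m), so the loss is a triangle.
DWL = ½ × 6.8536 × 39.4698 = 135.2551.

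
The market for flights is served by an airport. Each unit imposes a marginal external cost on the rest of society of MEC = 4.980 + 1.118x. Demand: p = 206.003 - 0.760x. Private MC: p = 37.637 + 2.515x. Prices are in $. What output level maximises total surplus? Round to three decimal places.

Social marginal cost = private MC + MEC = 42.617 + 3.633x.
Set SMC = demand: 42.617 + 3.633x = 206.003 - 0.760x → x* = 37.1924.

x* = 37.192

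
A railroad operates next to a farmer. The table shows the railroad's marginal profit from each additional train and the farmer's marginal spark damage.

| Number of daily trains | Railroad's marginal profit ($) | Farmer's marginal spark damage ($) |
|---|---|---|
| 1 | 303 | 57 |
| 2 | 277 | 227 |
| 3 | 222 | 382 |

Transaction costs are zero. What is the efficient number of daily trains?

Bargaining reaches the level where marginal profit last exceeds marginal spark damage.
That holds through level 2 (277 ≥ 227) but not at 3 (222 < 382).

2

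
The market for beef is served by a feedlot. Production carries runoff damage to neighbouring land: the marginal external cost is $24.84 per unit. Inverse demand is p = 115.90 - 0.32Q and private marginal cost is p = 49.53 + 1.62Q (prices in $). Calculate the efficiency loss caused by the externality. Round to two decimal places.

DWL = $159.03

Market equilibrium (private): 49.53 + 1.62Q = 115.90 - 0.32Q → Q_m = 34.2113.
Social marginal cost = private MC + MEC = 74.37 + 1.62Q.
Set SMC = demand: 74.37 + 1.62Q = 115.90 - 0.32Q → Q* = 21.4072.
Between Q* and Q_m the wedge SMC − demand runs linearly from 0 to MEC(Q_m), so the loss is a triangle.
DWL = ½ × 12.8041 × 24.8400 = 159.0269.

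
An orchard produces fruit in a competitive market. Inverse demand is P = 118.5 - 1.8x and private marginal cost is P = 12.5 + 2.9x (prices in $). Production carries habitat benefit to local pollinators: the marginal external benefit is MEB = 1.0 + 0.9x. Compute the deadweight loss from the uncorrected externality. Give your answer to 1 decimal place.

DWL = $59.7

Market equilibrium (private): 12.5 + 2.9x = 118.5 - 1.8x → x_m = 22.5532.
Social marginal cost = private MC − MEB = 11.5 + 2.0x.
Set SMC = demand: 11.5 + 2.0x = 118.5 - 1.8x → x* = 28.1579.
Between x* and x_m the wedge demand − SMC runs linearly from 0 to MEB(x_m), so the loss is a triangle.
DWL = ½ × 5.6047 × 21.2979 = 59.6842.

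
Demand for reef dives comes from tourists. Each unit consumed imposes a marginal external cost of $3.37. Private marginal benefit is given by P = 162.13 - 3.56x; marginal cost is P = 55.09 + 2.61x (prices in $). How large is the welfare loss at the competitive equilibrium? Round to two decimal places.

DWL = $0.92

Market equilibrium (private): 55.09 + 2.61x = 162.13 - 3.56x → x_m = 17.3485.
Social marginal benefit = demand − MEC = 158.76 - 3.56x.
Set SMB = MC: 158.76 - 3.56x = 55.09 + 2.61x → x* = 16.8023.
Height of the DWL triangle at x_m is MC(x_m) − SMB(x_m) = MEC(x_m) = 3.3700.
DWL = ½ × 0.5462 × 3.3700 = 0.9203.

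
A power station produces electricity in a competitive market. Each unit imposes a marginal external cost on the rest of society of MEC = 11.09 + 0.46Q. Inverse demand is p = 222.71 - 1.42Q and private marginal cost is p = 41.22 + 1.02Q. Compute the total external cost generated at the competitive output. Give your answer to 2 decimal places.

2097.37

Market equilibrium (private): 41.22 + 1.02Q = 222.71 - 1.42Q → Q_m = 74.3811.
Total external cost = ∫₀^{Q_m} (11.09 + 0.46Q) dQ = 11.09×74.3811 + ½×0.46×74.3811² = 2097.3724.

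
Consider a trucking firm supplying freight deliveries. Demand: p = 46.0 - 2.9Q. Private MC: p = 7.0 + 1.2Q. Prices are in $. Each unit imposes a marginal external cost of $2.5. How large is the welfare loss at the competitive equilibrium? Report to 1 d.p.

DWL = $0.8

Market equilibrium (private): 7.0 + 1.2Q = 46.0 - 2.9Q → Q_m = 9.5122.
Social marginal cost = private MC + MEC = 9.5 + 1.2Q.
Set SMC = demand: 9.5 + 1.2Q = 46.0 - 2.9Q → Q* = 8.9024.
Between Q* and Q_m the wedge SMC − demand runs linearly from 0 to MEC(Q_m), so the loss is a triangle.
DWL = ½ × 0.6098 × 2.5000 = 0.7623.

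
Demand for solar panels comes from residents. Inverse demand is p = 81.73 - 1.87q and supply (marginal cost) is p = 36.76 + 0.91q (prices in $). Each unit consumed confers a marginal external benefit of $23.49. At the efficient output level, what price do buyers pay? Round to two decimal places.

Social marginal benefit = demand + MEB = 105.22 - 1.87q.
Set SMB = MC: 105.22 - 1.87q = 36.76 + 0.91q → q* = 24.6259.
Consumer price on the demand curve at q*: 81.73 − 1.87×24.6259 = 35.6796.

P = $35.68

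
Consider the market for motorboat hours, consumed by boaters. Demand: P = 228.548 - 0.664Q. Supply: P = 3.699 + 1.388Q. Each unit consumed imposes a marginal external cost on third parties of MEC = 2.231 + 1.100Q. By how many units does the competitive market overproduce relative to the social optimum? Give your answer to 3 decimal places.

Market equilibrium (private): 3.699 + 1.388Q = 228.548 - 0.664Q → Q_m = 109.5755.
Social marginal benefit = demand − MEC = 226.317 - 1.764Q.
Set SMB = MC: 226.317 - 1.764Q = 3.699 + 1.388Q → Q* = 70.6275.
Gap = |109.5755 − 70.6275| = 38.9480.

38.948 units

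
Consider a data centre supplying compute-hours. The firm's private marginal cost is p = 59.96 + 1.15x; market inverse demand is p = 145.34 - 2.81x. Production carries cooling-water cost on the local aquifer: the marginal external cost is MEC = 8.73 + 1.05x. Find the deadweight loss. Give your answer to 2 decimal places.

DWL = 98.20

Market equilibrium (private): 59.96 + 1.15x = 145.34 - 2.81x → x_m = 21.5606.
Social marginal cost = private MC + MEC = 68.69 + 2.20x.
Set SMC = demand: 68.69 + 2.20x = 145.34 - 2.81x → x* = 15.2994.
The loss is the area between SMC and demand from x* to x_m; with linear curves that's a triangle of height MEC(x_m).
DWL = ½ × 6.2612 × 31.3686 = 98.2025.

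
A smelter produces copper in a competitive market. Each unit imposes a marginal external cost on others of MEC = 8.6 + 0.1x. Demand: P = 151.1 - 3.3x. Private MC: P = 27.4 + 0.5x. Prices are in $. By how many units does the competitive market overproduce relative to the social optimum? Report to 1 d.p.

Market equilibrium (private): 27.4 + 0.5x = 151.1 - 3.3x → x_m = 32.5526.
Social marginal cost = private MC + MEC = 36.0 + 0.6x.
Set SMC = demand: 36.0 + 0.6x = 151.1 - 3.3x → x* = 29.5128.
Gap = |32.5526 − 29.5128| = 3.0398.

3.0 units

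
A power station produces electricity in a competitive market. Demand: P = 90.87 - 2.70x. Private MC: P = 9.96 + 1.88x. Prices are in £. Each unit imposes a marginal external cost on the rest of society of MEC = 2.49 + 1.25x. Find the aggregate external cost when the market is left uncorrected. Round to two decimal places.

Market equilibrium (private): 9.96 + 1.88x = 90.87 - 2.70x → x_m = 17.6659.
Total external cost = ∫₀^{x_m} (2.49 + 1.25x) dx = 2.49×17.6659 + ½×1.25×17.6659² = 239.0406.

£239.04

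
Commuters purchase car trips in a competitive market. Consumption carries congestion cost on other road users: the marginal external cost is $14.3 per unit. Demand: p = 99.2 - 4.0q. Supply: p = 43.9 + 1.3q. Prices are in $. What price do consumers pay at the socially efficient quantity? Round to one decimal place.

Social marginal benefit = demand − MEC = 84.9 - 4.0q.
Set SMB = MC: 84.9 - 4.0q = 43.9 + 1.3q → q* = 7.7358.
Consumer price on the demand curve at q*: 99.2 − 4.0×7.7358 = 68.2568.

P = $68.3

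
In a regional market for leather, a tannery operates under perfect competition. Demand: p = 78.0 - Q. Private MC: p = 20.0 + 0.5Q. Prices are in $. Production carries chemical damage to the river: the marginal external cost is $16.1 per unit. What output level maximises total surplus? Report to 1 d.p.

Q* = 27.9

Social marginal cost = private MC + MEC = 36.1 + 0.5Q.
Set SMC = demand: 36.1 + 0.5Q = 78.0 - Q → Q* = 27.9333.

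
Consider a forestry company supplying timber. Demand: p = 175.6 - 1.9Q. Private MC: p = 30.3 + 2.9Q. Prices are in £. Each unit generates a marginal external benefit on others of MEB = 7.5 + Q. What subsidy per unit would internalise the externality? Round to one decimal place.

Social marginal cost = private MC − MEB = 22.8 + 1.9Q.
Set SMC = demand: 22.8 + 1.9Q = 175.6 - 1.9Q → Q* = 40.2105.
The Pigouvian subsidy equals MEB at Q*: 7.5 + 1.0×40.2105 = 47.7105.

subsidy = £47.7 per unit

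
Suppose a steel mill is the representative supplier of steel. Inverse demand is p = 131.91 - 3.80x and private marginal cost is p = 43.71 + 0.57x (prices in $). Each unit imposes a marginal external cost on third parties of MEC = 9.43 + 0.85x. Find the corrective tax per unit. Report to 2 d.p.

tax = $22.26 per unit

Social marginal cost = private MC + MEC = 53.14 + 1.42x.
Set SMC = demand: 53.14 + 1.42x = 131.91 - 3.80x → x* = 15.0900.
The Pigouvian tax equals MEC at x*: 9.43 + 0.85×15.0900 = 22.2565.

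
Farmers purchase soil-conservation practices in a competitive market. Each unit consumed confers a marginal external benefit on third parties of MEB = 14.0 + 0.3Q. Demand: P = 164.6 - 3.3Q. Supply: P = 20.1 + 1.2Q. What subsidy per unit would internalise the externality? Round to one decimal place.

Social marginal benefit = demand + MEB = 178.6 - 3.0Q.
Set SMB = MC: 178.6 - 3.0Q = 20.1 + 1.2Q → Q* = 37.7381.
The Pigouvian subsidy equals MEB at Q*: 14.0 + 0.3×37.7381 = 25.3214.

subsidy = 25.3 per unit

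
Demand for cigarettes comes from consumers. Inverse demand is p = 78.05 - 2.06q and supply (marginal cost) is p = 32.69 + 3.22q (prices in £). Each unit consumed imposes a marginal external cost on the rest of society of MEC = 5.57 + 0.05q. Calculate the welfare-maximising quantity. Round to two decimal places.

Social marginal benefit = demand − MEC = 72.48 - 2.11q.
Set SMB = MC: 72.48 - 2.11q = 32.69 + 3.22q → q* = 7.4653.

q* = 7.47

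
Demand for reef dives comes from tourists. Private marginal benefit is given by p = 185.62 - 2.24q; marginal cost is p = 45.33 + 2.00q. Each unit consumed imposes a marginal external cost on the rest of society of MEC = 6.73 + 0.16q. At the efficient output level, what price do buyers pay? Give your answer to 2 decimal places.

Social marginal benefit = demand − MEC = 178.89 - 2.40q.
Set SMB = MC: 178.89 - 2.40q = 45.33 + 2.00q → q* = 30.3545.
Consumer price on the demand curve at q*: 185.62 − 2.24×30.3545 = 117.6259.

P = 117.63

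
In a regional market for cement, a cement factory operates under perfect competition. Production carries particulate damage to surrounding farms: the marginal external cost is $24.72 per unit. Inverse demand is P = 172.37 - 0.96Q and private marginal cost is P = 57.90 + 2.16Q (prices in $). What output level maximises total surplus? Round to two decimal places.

Social marginal cost = private MC + MEC = 82.62 + 2.16Q.
Set SMC = demand: 82.62 + 2.16Q = 172.37 - 0.96Q → Q* = 28.7660.

Q* = 28.77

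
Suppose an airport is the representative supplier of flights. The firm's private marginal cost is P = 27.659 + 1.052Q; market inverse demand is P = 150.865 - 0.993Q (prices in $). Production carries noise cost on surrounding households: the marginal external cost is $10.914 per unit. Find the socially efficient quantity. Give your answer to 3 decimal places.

Q* = 54.911

Social marginal cost = private MC + MEC = 38.573 + 1.052Q.
Set SMC = demand: 38.573 + 1.052Q = 150.865 - 0.993Q → Q* = 54.9105.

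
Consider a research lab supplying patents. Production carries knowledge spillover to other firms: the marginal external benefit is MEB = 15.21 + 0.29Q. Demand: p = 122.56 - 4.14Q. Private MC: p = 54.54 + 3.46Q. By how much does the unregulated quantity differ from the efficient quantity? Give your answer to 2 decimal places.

2.44 units

Market equilibrium (private): 54.54 + 3.46Q = 122.56 - 4.14Q → Q_m = 8.9500.
Social marginal cost = private MC − MEB = 39.33 + 3.17Q.
Set SMC = demand: 39.33 + 3.17Q = 122.56 - 4.14Q → Q* = 11.3858.
Gap = |8.9500 − 11.3858| = 2.4358.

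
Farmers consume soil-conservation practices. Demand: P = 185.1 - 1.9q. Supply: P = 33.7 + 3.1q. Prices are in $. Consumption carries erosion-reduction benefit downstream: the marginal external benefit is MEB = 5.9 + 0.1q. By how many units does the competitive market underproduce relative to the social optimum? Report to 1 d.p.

1.8 units

Market equilibrium (private): 33.7 + 3.1q = 185.1 - 1.9q → q_m = 30.2800.
Social marginal benefit = demand + MEB = 191.0 - 1.8q.
Set SMB = MC: 191.0 - 1.8q = 33.7 + 3.1q → q* = 32.1020.
Gap = |30.2800 − 32.1020| = 1.8220.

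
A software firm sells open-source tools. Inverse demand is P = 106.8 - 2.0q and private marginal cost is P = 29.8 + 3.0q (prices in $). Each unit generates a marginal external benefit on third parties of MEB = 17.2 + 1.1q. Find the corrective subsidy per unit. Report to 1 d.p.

subsidy = $43.8 per unit

Social marginal cost = private MC − MEB = 12.6 + 1.9q.
Set SMC = demand: 12.6 + 1.9q = 106.8 - 2.0q → q* = 24.1538.
The Pigouvian subsidy equals MEB at q*: 17.2 + 1.1×24.1538 = 43.7692.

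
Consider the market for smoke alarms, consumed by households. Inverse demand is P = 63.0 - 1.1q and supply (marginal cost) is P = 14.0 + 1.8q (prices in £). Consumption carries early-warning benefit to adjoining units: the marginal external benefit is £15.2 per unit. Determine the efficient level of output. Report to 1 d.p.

Social marginal benefit = demand + MEB = 78.2 - 1.1q.
Set SMB = MC: 78.2 - 1.1q = 14.0 + 1.8q → q* = 22.1379.

q* = 22.1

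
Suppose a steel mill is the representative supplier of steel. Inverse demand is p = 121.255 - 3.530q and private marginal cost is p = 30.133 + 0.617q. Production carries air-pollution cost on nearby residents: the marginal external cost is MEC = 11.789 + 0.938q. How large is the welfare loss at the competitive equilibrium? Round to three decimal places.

DWL = 103.219

Market equilibrium (private): 30.133 + 0.617q = 121.255 - 3.530q → q_m = 21.9730.
Social marginal cost = private MC + MEC = 41.922 + 1.555q.
Set SMC = demand: 41.922 + 1.555q = 121.255 - 3.530q → q* = 15.6014.
Height of the DWL triangle at q_m is SMC(q_m) − demand(q_m) = MEC(q_m) = 32.3997.
DWL = ½ × 6.3716 × 32.3997 = 103.2190.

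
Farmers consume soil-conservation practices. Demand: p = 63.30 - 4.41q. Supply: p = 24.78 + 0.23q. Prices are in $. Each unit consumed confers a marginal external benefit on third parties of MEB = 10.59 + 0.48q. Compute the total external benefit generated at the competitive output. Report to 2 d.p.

Market equilibrium (private): 24.78 + 0.23q = 63.30 - 4.41q → q_m = 8.3017.
Total external benefit = ∫₀^{q_m} (10.59 + 0.48q) dq = 10.59×8.3017 + ½×0.48×8.3017² = 104.4554.

$104.46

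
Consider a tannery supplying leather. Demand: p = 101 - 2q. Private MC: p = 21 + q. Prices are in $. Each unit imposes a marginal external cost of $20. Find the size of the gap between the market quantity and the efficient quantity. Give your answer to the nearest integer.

Market equilibrium (private): 21 + q = 101 - 2q → q_m = 26.6667.
Social marginal cost = private MC + MEC = 41 + q.
Set SMC = demand: 41 + q = 101 - 2q → q* = 20.0000.
Gap = |26.6667 − 20.0000| = 6.6667.

7 units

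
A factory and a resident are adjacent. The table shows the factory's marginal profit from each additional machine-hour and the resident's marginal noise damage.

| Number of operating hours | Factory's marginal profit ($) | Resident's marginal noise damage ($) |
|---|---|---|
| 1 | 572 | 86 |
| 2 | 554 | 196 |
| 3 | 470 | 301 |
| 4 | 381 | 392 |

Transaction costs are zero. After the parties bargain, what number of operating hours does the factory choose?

3

Bargaining reaches the level where marginal profit last exceeds marginal noise damage.
That holds through level 3 (470 ≥ 301) but not at 4 (381 < 392).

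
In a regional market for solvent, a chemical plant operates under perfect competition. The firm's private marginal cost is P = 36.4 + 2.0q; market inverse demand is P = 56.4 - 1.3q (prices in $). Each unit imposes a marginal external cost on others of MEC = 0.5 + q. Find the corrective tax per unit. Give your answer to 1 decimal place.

Social marginal cost = private MC + MEC = 36.9 + 3.0q.
Set SMC = demand: 36.9 + 3.0q = 56.4 - 1.3q → q* = 4.5349.
The Pigouvian tax equals MEC at q*: 0.5 + 1.0×4.5349 = 5.0349.

tax = $5.0 per unit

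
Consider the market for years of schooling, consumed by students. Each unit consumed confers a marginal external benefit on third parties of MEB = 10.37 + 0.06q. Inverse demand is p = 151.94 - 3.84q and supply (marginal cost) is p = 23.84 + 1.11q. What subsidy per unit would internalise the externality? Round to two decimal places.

subsidy = 12.07 per unit

Social marginal benefit = demand + MEB = 162.31 - 3.78q.
Set SMB = MC: 162.31 - 3.78q = 23.84 + 1.11q → q* = 28.3170.
The Pigouvian subsidy equals MEB at q*: 10.37 + 0.06×28.3170 = 12.0690.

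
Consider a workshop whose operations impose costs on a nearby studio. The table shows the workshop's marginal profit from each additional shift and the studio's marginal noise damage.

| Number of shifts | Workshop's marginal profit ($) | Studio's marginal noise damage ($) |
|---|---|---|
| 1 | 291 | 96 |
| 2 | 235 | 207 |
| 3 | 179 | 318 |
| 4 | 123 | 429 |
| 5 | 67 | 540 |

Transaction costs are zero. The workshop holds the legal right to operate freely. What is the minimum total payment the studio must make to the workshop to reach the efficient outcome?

Left alone the workshop would choose level 5 (marginal profit stays positive).
Efficient level: k* = 2 (marginal profit ≥ marginal noise damage through 2).
The studio must at least cover the workshop's forgone profit from cutting 5→2: 179 + 123 + 67 = 369.

$369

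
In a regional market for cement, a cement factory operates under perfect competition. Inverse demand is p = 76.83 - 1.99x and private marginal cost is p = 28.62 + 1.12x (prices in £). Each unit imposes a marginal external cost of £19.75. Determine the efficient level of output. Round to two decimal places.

x* = 9.15

Social marginal cost = private MC + MEC = 48.37 + 1.12x.
Set SMC = demand: 48.37 + 1.12x = 76.83 - 1.99x → x* = 9.1511.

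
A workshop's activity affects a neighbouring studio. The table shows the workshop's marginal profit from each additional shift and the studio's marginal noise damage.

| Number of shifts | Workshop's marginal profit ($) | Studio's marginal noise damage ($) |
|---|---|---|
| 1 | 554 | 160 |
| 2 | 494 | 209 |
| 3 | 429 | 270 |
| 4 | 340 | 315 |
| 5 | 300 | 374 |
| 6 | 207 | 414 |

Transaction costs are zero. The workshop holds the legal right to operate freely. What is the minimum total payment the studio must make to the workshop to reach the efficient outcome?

$507

Left alone the workshop would choose level 6 (marginal profit stays positive).
Efficient level: k* = 4 (marginal profit ≥ marginal noise damage through 4).
The studio must at least cover the workshop's forgone profit from cutting 6→4: 300 + 207 = 507.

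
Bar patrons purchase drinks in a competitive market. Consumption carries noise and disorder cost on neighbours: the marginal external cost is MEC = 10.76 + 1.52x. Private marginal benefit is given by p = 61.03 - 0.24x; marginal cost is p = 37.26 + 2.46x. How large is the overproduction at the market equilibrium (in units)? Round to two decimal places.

5.72 units

Market equilibrium (private): 37.26 + 2.46x = 61.03 - 0.24x → x_m = 8.8037.
Social marginal benefit = demand − MEC = 50.27 - 1.76x.
Set SMB = MC: 50.27 - 1.76x = 37.26 + 2.46x → x* = 3.0829.
Gap = |8.8037 − 3.0829| = 5.7208.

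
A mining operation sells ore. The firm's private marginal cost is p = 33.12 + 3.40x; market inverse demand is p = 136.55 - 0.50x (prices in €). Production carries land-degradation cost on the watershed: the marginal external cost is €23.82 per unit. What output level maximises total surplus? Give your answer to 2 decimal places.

Social marginal cost = private MC + MEC = 56.94 + 3.40x.
Set SMC = demand: 56.94 + 3.40x = 136.55 - 0.50x → x* = 20.4128.

x* = 20.41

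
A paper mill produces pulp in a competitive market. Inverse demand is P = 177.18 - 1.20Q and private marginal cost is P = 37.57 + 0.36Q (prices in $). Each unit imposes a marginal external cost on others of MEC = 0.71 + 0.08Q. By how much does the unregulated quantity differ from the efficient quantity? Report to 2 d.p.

Market equilibrium (private): 37.57 + 0.36Q = 177.18 - 1.20Q → Q_m = 89.4936.
Social marginal cost = private MC + MEC = 38.28 + 0.44Q.
Set SMC = demand: 38.28 + 0.44Q = 177.18 - 1.20Q → Q* = 84.6951.
Gap = |89.4936 − 84.6951| = 4.7985.

4.80 units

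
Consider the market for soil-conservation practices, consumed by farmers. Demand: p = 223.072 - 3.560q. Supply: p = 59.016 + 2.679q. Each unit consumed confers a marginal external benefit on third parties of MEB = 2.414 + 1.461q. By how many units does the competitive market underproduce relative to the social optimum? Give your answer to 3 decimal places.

Market equilibrium (private): 59.016 + 2.679q = 223.072 - 3.560q → q_m = 26.2952.
Social marginal benefit = demand + MEB = 225.486 - 2.099q.
Set SMB = MC: 225.486 - 2.099q = 59.016 + 2.679q → q* = 34.8409.
Gap = |26.2952 − 34.8409| = 8.5457.

8.546 units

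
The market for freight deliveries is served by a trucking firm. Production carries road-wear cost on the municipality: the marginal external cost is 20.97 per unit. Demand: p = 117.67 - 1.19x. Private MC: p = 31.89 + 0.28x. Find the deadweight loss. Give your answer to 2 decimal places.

Market equilibrium (private): 31.89 + 0.28x = 117.67 - 1.19x → x_m = 58.3537.
Social marginal cost = private MC + MEC = 52.86 + 0.28x.
Set SMC = demand: 52.86 + 0.28x = 117.67 - 1.19x → x* = 44.0884.
Height of the DWL triangle at x_m is SMC(x_m) − demand(x_m) = MEC(x_m) = 20.9700.
DWL = ½ × 14.2653 × 20.9700 = 149.5717.

DWL = 149.57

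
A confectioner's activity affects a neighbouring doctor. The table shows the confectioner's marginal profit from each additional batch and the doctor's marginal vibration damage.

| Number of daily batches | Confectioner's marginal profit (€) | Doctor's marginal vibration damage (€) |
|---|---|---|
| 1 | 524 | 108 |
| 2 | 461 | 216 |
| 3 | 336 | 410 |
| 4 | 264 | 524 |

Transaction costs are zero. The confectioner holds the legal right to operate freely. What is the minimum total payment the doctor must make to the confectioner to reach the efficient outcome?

Left alone the confectioner would choose level 4 (marginal profit stays positive).
Efficient level: k* = 2 (marginal profit ≥ marginal vibration damage through 2).
The doctor must at least cover the confectioner's forgone profit from cutting 4→2: 336 + 264 = 600.

€600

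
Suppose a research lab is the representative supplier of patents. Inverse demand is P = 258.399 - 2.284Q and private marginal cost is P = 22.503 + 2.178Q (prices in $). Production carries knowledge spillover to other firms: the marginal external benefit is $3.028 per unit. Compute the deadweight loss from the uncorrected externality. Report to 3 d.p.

DWL = $1.027

Market equilibrium (private): 22.503 + 2.178Q = 258.399 - 2.284Q → Q_m = 52.8678.
Social marginal cost = private MC − MEB = 19.475 + 2.178Q.
Set SMC = demand: 19.475 + 2.178Q = 258.399 - 2.284Q → Q* = 53.5464.
The welfare-loss triangle has base |Q_m − Q*| and height MEB(Q_m) (the vertical gap between SMC and demand is zero at Q* and MEB at Q_m).
DWL = ½ × 0.6786 × 3.0280 = 1.0274.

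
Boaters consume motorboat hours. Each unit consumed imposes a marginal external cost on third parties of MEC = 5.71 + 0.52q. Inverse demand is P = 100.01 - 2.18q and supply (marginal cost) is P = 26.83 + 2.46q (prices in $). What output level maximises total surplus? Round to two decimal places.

Social marginal benefit = demand − MEC = 94.30 - 2.70q.
Set SMB = MC: 94.30 - 2.70q = 26.83 + 2.46q → q* = 13.0756.

q* = 13.08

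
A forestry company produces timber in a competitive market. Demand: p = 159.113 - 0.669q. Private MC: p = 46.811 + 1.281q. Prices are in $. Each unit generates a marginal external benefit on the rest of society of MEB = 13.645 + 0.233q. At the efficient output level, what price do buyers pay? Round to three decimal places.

Social marginal cost = private MC − MEB = 33.166 + 1.048q.
Set SMC = demand: 33.166 + 1.048q = 159.113 - 0.669q → q* = 73.3529.
Consumer price on the demand curve at q*: 159.113 − 0.669×73.3529 = 110.0399.

P = $110.040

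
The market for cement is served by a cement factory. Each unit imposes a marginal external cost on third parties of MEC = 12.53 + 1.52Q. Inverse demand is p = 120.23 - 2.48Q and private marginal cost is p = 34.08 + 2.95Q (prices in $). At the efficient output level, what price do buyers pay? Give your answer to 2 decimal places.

P = $93.96

Social marginal cost = private MC + MEC = 46.61 + 4.47Q.
Set SMC = demand: 46.61 + 4.47Q = 120.23 - 2.48Q → Q* = 10.5928.
Consumer price on the demand curve at Q*: 120.23 − 2.48×10.5928 = 93.9599.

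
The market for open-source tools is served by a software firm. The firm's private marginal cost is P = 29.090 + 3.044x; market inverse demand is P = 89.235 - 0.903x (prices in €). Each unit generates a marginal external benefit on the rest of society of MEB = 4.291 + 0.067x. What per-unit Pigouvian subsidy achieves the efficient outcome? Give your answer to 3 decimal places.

Social marginal cost = private MC − MEB = 24.799 + 2.977x.
Set SMC = demand: 24.799 + 2.977x = 89.235 - 0.903x → x* = 16.6072.
The Pigouvian subsidy equals MEB at x*: 4.291 + 0.067×16.6072 = 5.4037.

subsidy = €5.404 per unit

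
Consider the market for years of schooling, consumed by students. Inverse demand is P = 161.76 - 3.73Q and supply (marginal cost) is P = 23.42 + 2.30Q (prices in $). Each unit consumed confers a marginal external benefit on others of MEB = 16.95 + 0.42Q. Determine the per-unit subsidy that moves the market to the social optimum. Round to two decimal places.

subsidy = $28.58 per unit

Social marginal benefit = demand + MEB = 178.71 - 3.31Q.
Set SMB = MC: 178.71 - 3.31Q = 23.42 + 2.30Q → Q* = 27.6809.
The Pigouvian subsidy equals MEB at Q*: 16.95 + 0.42×27.6809 = 28.5760.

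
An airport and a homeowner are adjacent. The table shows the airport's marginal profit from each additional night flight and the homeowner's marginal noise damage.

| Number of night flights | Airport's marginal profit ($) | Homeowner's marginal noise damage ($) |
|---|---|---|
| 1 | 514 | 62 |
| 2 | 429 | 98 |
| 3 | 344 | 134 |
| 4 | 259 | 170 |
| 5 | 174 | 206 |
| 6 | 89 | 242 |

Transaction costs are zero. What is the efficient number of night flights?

4

Bargaining reaches the level where marginal profit last exceeds marginal noise damage.
That holds through level 4 (259 ≥ 170) but not at 5 (174 < 206).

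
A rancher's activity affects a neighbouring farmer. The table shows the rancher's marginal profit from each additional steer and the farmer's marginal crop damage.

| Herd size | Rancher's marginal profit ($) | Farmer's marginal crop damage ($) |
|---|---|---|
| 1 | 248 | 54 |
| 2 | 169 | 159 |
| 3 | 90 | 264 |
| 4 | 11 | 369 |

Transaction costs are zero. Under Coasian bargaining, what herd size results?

Bargaining reaches the level where marginal profit last exceeds marginal crop damage.
That holds through level 2 (169 ≥ 159) but not at 3 (90 < 264).

2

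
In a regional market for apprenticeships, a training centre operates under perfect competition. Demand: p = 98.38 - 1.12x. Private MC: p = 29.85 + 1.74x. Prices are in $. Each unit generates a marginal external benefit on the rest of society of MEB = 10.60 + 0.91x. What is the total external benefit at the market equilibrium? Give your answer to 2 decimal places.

Market equilibrium (private): 29.85 + 1.74x = 98.38 - 1.12x → x_m = 23.9615.
Total external benefit = ∫₀^{x_m} (10.60 + 0.91x) dx = 10.60×23.9615 + ½×0.91×23.9615² = 515.2317.

$515.23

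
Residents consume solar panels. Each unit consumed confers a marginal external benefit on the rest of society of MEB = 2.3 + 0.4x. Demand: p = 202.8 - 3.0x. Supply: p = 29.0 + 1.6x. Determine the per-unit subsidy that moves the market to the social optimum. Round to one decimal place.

subsidy = 19.1 per unit

Social marginal benefit = demand + MEB = 205.1 - 2.6x.
Set SMB = MC: 205.1 - 2.6x = 29.0 + 1.6x → x* = 41.9286.
The Pigouvian subsidy equals MEB at x*: 2.3 + 0.4×41.9286 = 19.0714.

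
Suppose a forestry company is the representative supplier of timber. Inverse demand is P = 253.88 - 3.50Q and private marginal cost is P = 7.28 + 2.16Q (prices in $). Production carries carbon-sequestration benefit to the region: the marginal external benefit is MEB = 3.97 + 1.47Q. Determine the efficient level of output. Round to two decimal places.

Q* = 59.80

Social marginal cost = private MC − MEB = 3.31 + 0.69Q.
Set SMC = demand: 3.31 + 0.69Q = 253.88 - 3.50Q → Q* = 59.8019.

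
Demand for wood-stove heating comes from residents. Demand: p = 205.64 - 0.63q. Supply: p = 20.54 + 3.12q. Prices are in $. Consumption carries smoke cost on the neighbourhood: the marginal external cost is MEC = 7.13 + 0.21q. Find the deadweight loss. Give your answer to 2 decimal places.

Market equilibrium (private): 20.54 + 3.12q = 205.64 - 0.63q → q_m = 49.3600.
Social marginal benefit = demand − MEC = 198.51 - 0.84q.
Set SMB = MC: 198.51 - 0.84q = 20.54 + 3.12q → q* = 44.9419.
The loss is the area between SMB and MC from q* to q_m; with linear curves that's a triangle of height MEC(q_m).
DWL = ½ × 4.4181 × 17.4956 = 38.6487.

DWL = $38.65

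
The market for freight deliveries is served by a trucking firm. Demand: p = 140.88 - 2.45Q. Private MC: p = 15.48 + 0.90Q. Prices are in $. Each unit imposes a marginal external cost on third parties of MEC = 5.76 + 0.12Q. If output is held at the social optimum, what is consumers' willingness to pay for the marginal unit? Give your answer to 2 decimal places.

P = $56.41

Social marginal cost = private MC + MEC = 21.24 + 1.02Q.
Set SMC = demand: 21.24 + 1.02Q = 140.88 - 2.45Q → Q* = 34.4784.
Consumer price on the demand curve at Q*: 140.88 − 2.45×34.4784 = 56.4079.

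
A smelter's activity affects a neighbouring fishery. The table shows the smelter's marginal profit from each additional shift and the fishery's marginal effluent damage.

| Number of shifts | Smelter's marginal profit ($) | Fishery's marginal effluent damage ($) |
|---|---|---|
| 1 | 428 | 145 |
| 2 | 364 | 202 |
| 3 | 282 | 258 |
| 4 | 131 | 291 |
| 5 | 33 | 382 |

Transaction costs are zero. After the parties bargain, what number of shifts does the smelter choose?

Bargaining reaches the level where marginal profit last exceeds marginal effluent damage.
That holds through level 3 (282 ≥ 258) but not at 4 (131 < 291).

3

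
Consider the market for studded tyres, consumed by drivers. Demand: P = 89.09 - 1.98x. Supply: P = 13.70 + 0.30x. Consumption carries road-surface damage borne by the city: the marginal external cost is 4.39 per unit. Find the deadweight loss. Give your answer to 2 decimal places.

DWL = 4.23

Market equilibrium (private): 13.70 + 0.30x = 89.09 - 1.98x → x_m = 33.0658.
Social marginal benefit = demand − MEC = 84.70 - 1.98x.
Set SMB = MC: 84.70 - 1.98x = 13.70 + 0.30x → x* = 31.1404.
The loss is the area between SMB and MC from x* to x_m; with linear curves that's a triangle of height MEC(x_m).
DWL = ½ × 1.9254 × 4.3900 = 4.2263.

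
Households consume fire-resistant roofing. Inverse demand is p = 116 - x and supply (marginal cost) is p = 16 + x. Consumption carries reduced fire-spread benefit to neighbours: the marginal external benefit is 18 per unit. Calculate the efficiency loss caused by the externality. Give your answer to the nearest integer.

Market equilibrium (private): 16 + x = 116 - x → x_m = 50.0000.
Social marginal benefit = demand + MEB = 134 - x.
Set SMB = MC: 134 - x = 16 + x → x* = 59.0000.
The loss is the area between SMB and MC from x* to x_m; with linear curves that's a triangle of height MEB(x_m).
DWL = ½ × 9.0000 × 18.0000 = 81.0000.

DWL = 81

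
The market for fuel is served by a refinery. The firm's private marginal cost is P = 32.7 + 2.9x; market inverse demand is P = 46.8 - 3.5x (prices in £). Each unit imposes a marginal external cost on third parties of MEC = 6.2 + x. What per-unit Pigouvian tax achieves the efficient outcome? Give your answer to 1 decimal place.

Social marginal cost = private MC + MEC = 38.9 + 3.9x.
Set SMC = demand: 38.9 + 3.9x = 46.8 - 3.5x → x* = 1.0676.
The Pigouvian tax equals MEC at x*: 6.2 + 1.0×1.0676 = 7.2676.

tax = £7.3 per unit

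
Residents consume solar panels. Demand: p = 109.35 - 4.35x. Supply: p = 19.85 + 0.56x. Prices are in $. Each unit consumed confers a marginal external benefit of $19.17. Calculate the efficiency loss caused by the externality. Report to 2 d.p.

DWL = $37.42

Market equilibrium (private): 19.85 + 0.56x = 109.35 - 4.35x → x_m = 18.2281.
Social marginal benefit = demand + MEB = 128.52 - 4.35x.
Set SMB = MC: 128.52 - 4.35x = 19.85 + 0.56x → x* = 22.1324.
The loss is the area between SMB and MC from x* to x_m; with linear curves that's a triangle of height MEB(x_m).
DWL = ½ × 3.9043 × 19.1700 = 37.4227.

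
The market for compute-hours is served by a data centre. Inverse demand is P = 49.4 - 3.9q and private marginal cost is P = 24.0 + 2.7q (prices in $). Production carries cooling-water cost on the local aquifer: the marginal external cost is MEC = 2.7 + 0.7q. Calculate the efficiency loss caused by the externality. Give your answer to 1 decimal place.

Market equilibrium (private): 24.0 + 2.7q = 49.4 - 3.9q → q_m = 3.8485.
Social marginal cost = private MC + MEC = 26.7 + 3.4q.
Set SMC = demand: 26.7 + 3.4q = 49.4 - 3.9q → q* = 3.1096.
Height of the DWL triangle at q_m is SMC(q_m) − demand(q_m) = MEC(q_m) = 5.3939.
DWL = ½ × 0.7389 × 5.3939 = 1.9928.

DWL = $2.0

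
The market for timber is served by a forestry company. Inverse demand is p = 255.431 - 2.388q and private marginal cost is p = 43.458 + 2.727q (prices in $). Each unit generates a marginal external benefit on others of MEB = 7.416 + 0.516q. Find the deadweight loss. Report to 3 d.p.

DWL = $90.175

Market equilibrium (private): 43.458 + 2.727q = 255.431 - 2.388q → q_m = 41.4414.
Social marginal cost = private MC − MEB = 36.042 + 2.211q.
Set SMC = demand: 36.042 + 2.211q = 255.431 - 2.388q → q* = 47.7036.
The loss is the area between SMC and demand from q* to q_m; with linear curves that's a triangle of height MEB(q_m).
DWL = ½ × 6.2622 × 28.7998 = 90.1751.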